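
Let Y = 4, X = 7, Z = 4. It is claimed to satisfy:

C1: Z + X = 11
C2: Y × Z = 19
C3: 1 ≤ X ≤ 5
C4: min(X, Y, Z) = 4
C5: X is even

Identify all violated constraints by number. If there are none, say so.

The assignment fails constraints 2, 3, and 5.

C1: Z + X = 4 + 7 = 11  holds
C2: Y × Z = 4 × 4 = 16, not 19  fails
C3: X = 7 is outside [1, 5]  fails
C4: min(7, 4, 4) = 4  holds
C5: X = 7 is odd  fails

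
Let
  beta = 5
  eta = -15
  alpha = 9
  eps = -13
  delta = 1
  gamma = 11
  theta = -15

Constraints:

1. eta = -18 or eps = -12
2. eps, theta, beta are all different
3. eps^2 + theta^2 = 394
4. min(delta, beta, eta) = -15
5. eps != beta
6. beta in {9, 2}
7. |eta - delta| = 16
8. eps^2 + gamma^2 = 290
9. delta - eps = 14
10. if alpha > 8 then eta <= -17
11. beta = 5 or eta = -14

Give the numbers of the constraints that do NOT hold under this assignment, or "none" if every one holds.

1. eta = -15 ≠ -18 and eps = -13 ≠ -12; both disjuncts false — fails.
2. values -13, -15, 5 are pairwise distinct — holds.
3. eps^2 + theta^2 = (-13)^2 + (-15)^2 = 169 + 225 = 394 — holds.
4. min(1, 5, -15) = -15 — holds.
5. eps = -13, beta = 5; distinct — holds.
6. beta = 5 is not in {9, 2} — fails.
7. |-15 - 1| = 16 — holds.
8. eps^2 + gamma^2 = (-13)^2 + 11^2 = 169 + 121 = 290 — holds.
9. delta - eps = 1 - (-13) = 14 — holds.
10. alpha = 9 > 8, so we need eta ≤ -17; but eta = -15 > -17 — fails.
11. beta = 5 = 5 (first disjunct) — holds.

Constraints 1, 6, and 10 are violated.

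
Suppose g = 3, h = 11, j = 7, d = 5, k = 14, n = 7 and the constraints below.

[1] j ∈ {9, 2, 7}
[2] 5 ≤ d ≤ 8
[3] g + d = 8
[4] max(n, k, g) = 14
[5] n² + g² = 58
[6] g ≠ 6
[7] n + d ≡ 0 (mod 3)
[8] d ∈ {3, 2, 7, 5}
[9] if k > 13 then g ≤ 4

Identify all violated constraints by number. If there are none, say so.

All constraints are satisfied.

[1] j = 7 is in {9, 2, 7} — satisfied.
[2] d = 5 lies in [5, 8] — satisfied.
[3] g + d = 3 + 5 = 8 — satisfied.
[4] max(7, 14, 3) = 14 — satisfied.
[5] n² + g² = 7² + 3² = 49 + 9 = 58 — satisfied.
[6] g = 3, and 3 ≠ 6 — satisfied.
[7] n + d = 12; 12 mod 3 = 0 — satisfied.
[8] d = 5 is in {3, 2, 7, 5} — satisfied.
[9] k = 14 > 13, so we need g ≤ 4; g = 3 ≤ 4 — satisfied.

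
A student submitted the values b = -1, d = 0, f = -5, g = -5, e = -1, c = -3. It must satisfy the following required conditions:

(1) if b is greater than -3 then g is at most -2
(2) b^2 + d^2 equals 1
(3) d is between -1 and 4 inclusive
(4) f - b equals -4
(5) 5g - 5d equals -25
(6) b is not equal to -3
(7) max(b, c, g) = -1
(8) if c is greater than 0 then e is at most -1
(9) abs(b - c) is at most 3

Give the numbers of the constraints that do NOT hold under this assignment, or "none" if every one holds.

(1) b = -1 > -3, so we need g ≤ -2; g = -5 ≤ -2  OK
(2) b^2 + d^2 = (-1)^2 + 0^2 = 1 + 0 = 1  OK
(3) d = 0 lies in [-1, 4]  OK
(4) f - b = -5 - (-1) = -4  OK
(5) 5g - 5d = 5(-5) - 5(0) = -25  OK
(6) b = -1, and -1 ≠ -3  OK
(7) max(-1, -3, -5) = -1  OK
(8) c = -3, not > 0; antecedent false, conditional vacuously true  OK
(9) abs(-1 - (-3)) = 2; 2 ≤ 3  OK

None — every constraint holds.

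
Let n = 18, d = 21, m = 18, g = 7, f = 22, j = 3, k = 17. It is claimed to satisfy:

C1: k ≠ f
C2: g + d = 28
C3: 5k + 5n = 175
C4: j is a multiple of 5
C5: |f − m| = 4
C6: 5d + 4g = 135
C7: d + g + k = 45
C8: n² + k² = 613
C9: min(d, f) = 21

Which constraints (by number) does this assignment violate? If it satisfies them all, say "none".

C1: k = 17, f = 22; distinct — satisfied.
C2: g + d = 7 + 21 = 28 — satisfied.
C3: 5k + 5n = 5(17) + 5(18) = 175 — satisfied.
C4: 3 = 5×0 + 3, so 5 does not divide 3 — violated.
C5: |22 − 18| = 4 — satisfied.
C6: 5d + 4g = 5(21) + 4(7) = 133, not 135 — violated.
C7: d + g + k = 21 + 7 + 17 = 45 — satisfied.
C8: n² + k² = 18² + 17² = 324 + 289 = 613 — satisfied.
C9: min(21, 22) = 21 — satisfied.

Constraints 4, 6 are violated.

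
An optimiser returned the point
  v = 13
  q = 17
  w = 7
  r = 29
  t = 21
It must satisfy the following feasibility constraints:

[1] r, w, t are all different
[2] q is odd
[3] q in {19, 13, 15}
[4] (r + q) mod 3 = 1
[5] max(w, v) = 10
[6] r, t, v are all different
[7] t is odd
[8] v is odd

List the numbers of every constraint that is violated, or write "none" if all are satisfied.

The assignment fails constraints 3, 5.

[1] values 29, 7, 21 are pairwise distinct — holds.
[2] q = 17 is odd — holds.
[3] q = 17 is not in {19, 13, 15} — does not hold.
[4] r + q = 46; 46 mod 3 = 1 — holds.
[5] max(7, 13) = 13, not 10 — does not hold.
[6] values 29, 21, 13 are pairwise distinct — holds.
[7] t = 21 is odd — holds.
[8] v = 13 is odd — holds.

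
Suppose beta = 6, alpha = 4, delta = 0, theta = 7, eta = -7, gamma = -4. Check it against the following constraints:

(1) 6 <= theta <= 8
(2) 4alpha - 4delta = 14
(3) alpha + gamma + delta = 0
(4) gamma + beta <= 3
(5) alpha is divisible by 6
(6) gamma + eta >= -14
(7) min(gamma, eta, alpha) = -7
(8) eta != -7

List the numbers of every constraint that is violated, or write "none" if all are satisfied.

The assignment fails constraints 2, 5, 8.

(1) theta = 7 lies in [6, 8]  ✓
(2) 4alpha - 4delta = 4(4) - 4(0) = 16, not 14  ✗
(3) alpha + gamma + delta = 4 + (-4) + 0 = 0  ✓
(4) gamma + beta = -4 + 6 = 2; 2 ≤ 3  ✓
(5) 4 = 6*0 + 4, so 6 does not divide 4  ✗
(6) gamma + eta = -4 + (-7) = -11; -11 ≥ -14  ✓
(7) min(-4, -7, 4) = -7  ✓
(8) eta = -7, but -7 is required to differ  ✗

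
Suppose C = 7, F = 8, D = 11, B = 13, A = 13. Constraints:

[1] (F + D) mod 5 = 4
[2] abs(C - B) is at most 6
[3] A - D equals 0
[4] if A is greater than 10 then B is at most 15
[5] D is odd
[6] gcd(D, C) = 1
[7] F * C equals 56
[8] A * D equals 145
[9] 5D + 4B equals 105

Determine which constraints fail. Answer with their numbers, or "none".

The assignment fails constraints 3, 8, and 9.

[1] F + D = 19; 19 mod 5 = 4  OK
[2] abs(7 - 13) = 6; 6 ≤ 6  OK
[3] A - D = 13 - 11 = 2, not 0  FAIL
[4] A = 13 > 10, so we need B ≤ 15; B = 13 ≤ 15  OK
[5] D = 11 is odd  OK
[6] gcd(11, 7) = 1  OK
[7] F * C = 8 * 7 = 56  OK
[8] A * D = 13 * 11 = 143, not 145  FAIL
[9] 5D + 4B = 5(11) + 4(13) = 107, not 105  FAIL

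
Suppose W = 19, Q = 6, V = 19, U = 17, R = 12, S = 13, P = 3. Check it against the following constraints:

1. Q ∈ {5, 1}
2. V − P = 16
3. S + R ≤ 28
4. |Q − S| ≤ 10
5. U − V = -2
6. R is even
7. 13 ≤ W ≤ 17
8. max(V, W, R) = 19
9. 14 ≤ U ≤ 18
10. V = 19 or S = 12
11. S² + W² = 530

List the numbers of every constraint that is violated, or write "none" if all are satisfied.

1. Q = 6 is not in {5, 1}  false
2. V − P = 19 − 3 = 16  true
3. S + R = 13 + 12 = 25; 25 ≤ 28  true
4. |6 − 13| = 7; 7 ≤ 10  true
5. U − V = 17 − 19 = -2  true
6. R = 12 is even  true
7. W = 19 is outside [13, 17]  false
8. max(19, 19, 12) = 19  true
9. U = 17 lies in [14, 18]  true
10. V = 19 = 19 (first disjunct)  true
11. S² + W² = 13² + 19² = 169 + 361 = 530  true

No — constraints 1, 7 are not satisfied.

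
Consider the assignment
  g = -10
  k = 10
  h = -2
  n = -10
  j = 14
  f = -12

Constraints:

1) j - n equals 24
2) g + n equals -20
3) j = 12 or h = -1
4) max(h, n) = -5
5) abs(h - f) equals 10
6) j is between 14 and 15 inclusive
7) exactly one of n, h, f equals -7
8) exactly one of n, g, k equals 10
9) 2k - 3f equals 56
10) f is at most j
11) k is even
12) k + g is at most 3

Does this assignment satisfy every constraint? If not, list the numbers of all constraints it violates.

1) j - n = 14 - (-10) = 24  holds
2) g + n = -10 + (-10) = -20  holds
3) j = 14 ≠ 12 and h = -2 ≠ -1; both disjuncts false  fails
4) max(-2, -10) = -2, not -5  fails
5) abs(-2 - (-12)) = 10  holds
6) j = 14 lies in [14, 15]  holds
7) n=-10, h=-2, f=-12; 0 of them equal -7, not exactly one  fails
8) n=-10, g=-10, k=10; 1 of them equals 10  holds
9) 2k - 3f = 2(10) - 3(-12) = 56  holds
10) f = -12, j = 14; -12 ≤ 14  holds
11) k = 10 is even  holds
12) k + g = 10 + (-10) = 0; 0 ≤ 3  holds

No — constraints 3, 4, and 7 are not satisfied.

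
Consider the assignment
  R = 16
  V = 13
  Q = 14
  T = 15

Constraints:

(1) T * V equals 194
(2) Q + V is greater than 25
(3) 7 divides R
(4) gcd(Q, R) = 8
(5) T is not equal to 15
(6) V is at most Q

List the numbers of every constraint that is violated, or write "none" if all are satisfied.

Violated: 1, 3, 4, 5.

(1) T * V = 15 * 13 = 195, not 194 — violated.
(2) Q + V = 14 + 13 = 27; 27 > 25 — satisfied.
(3) 16 = 7*2 + 2, so 7 does not divide 16 — violated.
(4) gcd(14, 16) = 2, not 8 — violated.
(5) T = 15, but 15 is required to differ — violated.
(6) V = 13, Q = 14; 13 ≤ 14 — satisfied.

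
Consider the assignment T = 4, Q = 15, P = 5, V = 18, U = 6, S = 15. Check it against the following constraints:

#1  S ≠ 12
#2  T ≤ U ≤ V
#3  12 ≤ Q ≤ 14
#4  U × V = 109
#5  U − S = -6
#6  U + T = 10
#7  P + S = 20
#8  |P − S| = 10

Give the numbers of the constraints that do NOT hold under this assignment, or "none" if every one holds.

Violated: 3, 4, and 5.

#1 S = 15, and 15 ≠ 12 — holds.
#2 values 4 ≤ 6 ≤ 18 — holds.
#3 Q = 15 is outside [12, 14] — fails.
#4 U × V = 6 × 18 = 108, not 109 — fails.
#5 U − S = 6 − 15 = -9, not -6 — fails.
#6 U + T = 6 + 4 = 10 — holds.
#7 P + S = 5 + 15 = 20 — holds.
#8 |5 − 15| = 10 — holds.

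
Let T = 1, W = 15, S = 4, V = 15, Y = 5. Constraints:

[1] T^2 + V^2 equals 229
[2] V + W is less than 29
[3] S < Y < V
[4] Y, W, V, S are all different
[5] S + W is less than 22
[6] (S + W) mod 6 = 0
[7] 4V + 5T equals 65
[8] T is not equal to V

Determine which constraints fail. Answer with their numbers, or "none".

Constraints 1, 2, 4, and 6 are violated.

[1] T^2 + V^2 = 1^2 + 15^2 = 1 + 225 = 226, not 229 — violated.
[2] V + W = 15 + 15 = 30; 30 ≥ 29, bound 29 not met — violated.
[3] values 4 < 5 < 15 — OK.
[4] W = V = 15, not all different — violated.
[5] S + W = 4 + 15 = 19; 19 < 22 — OK.
[6] S + W = 19; 19 mod 6 = 1, not 0 — violated.
[7] 4V + 5T = 4(15) + 5(1) = 65 — OK.
[8] T = 1, V = 15; distinct — OK.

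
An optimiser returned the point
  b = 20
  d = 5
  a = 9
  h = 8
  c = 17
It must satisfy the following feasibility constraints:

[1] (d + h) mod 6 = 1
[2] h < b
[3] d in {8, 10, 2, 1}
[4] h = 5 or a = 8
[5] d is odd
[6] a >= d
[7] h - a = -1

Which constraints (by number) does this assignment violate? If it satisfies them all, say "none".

The assignment fails constraints 3, 4.

[1] d + h = 13; 13 mod 6 = 1 — satisfied.
[2] h = 8, b = 20; 8 < 20 — satisfied.
[3] d = 5 is not in {8, 10, 2, 1} — violated.
[4] h = 8 ≠ 5 and a = 9 ≠ 8; both disjuncts false — violated.
[5] d = 5 is odd — satisfied.
[6] a = 9, d = 5; 9 ≥ 5 — satisfied.
[7] h - a = 8 - 9 = -1 — satisfied.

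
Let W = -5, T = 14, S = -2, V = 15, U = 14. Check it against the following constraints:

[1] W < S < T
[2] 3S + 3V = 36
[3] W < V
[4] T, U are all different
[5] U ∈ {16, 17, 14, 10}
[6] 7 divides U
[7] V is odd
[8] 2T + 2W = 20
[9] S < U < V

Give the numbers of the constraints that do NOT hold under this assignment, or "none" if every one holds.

Violated: 2, 4, and 8.

[1] values -5 < -2 < 14 — holds.
[2] 3S + 3V = 3(-2) + 3(15) = 39, not 36 — does not hold.
[3] W = -5, V = 15; -5 < 15 — holds.
[4] T = U = 14, not all different — does not hold.
[5] U = 14 is in {16, 17, 14, 10} — holds.
[6] 14 / 7 = 2, so 7 divides 14 — holds.
[7] V = 15 is odd — holds.
[8] 2T + 2W = 2(14) + 2(-5) = 18, not 20 — does not hold.
[9] values -2 < 14 < 15 — holds.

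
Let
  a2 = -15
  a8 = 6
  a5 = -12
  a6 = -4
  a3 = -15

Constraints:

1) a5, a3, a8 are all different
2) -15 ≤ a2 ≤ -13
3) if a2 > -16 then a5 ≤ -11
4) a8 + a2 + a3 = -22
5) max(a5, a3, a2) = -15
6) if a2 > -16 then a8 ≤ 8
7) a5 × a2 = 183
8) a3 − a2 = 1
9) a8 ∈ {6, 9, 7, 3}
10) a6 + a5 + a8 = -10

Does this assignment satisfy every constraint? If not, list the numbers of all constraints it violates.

No — constraints 4, 5, 7, and 8 are not satisfied.

1) values -12, -15, 6 are pairwise distinct — satisfied.
2) a2 = -15 lies in [-15, -13] — satisfied.
3) a2 = -15 > -16, so we need a5 ≤ -11; a5 = -12 ≤ -11 — satisfied.
4) a8 + a2 + a3 = 6 + (-15) + (-15) = -24, not -22 — violated.
5) max(-12, -15, -15) = -12, not -15 — violated.
6) a2 = -15 > -16, so we need a8 ≤ 8; a8 = 6 ≤ 8 — satisfied.
7) a5 × a2 = -12 × (-15) = 180, not 183 — violated.
8) a3 − a2 = -15 − (-15) = 0, not 1 — violated.
9) a8 = 6 is in {6, 9, 7, 3} — satisfied.
10) a6 + a5 + a8 = -4 + (-12) + 6 = -10 — satisfied.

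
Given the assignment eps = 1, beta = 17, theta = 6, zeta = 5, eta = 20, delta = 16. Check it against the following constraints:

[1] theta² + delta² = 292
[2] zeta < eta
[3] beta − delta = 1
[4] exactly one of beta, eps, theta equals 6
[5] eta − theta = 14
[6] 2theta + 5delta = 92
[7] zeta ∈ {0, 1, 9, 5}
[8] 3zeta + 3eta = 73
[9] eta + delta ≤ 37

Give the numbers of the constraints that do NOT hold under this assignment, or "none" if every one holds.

Violated: 8.

[1] theta² + delta² = 6² + 16² = 36 + 256 = 292  true
[2] zeta = 5, eta = 20; 5 < 20  true
[3] beta − delta = 17 − 16 = 1  true
[4] beta=17, eps=1, theta=6; 1 of them equals 6  true
[5] eta − theta = 20 − 6 = 14  true
[6] 2theta + 5delta = 2(6) + 5(16) = 92  true
[7] zeta = 5 is in {0, 1, 9, 5}  true
[8] 3zeta + 3eta = 3(5) + 3(20) = 75, not 73  false
[9] eta + delta = 20 + 16 = 36; 36 ≤ 37  true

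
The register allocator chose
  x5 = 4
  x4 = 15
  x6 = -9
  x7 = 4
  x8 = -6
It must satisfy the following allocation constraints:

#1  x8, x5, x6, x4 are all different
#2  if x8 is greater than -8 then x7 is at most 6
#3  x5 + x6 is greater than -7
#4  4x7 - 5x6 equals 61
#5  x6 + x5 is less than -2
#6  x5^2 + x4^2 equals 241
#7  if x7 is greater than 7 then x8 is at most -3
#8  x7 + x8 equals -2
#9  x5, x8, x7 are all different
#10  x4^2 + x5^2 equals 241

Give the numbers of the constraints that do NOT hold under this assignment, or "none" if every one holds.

#1 values -6, 4, -9, 15 are pairwise distinct — satisfied.
#2 x8 = -6 > -8, so we need x7 ≤ 6; x7 = 4 ≤ 6 — satisfied.
#3 x5 + x6 = 4 + (-9) = -5; -5 > -7 — satisfied.
#4 4x7 - 5x6 = 4(4) - 5(-9) = 61 — satisfied.
#5 x6 + x5 = -9 + 4 = -5; -5 < -2 — satisfied.
#6 x5^2 + x4^2 = 4^2 + 15^2 = 16 + 225 = 241 — satisfied.
#7 x7 = 4, not > 7; antecedent false, conditional vacuously true — satisfied.
#8 x7 + x8 = 4 + (-6) = -2 — satisfied.
#9 x5 = x7 = 4, not all different — violated.
#10 x4^2 + x5^2 = 15^2 + 4^2 = 225 + 16 = 241 — satisfied.

Constraint 9 is violated.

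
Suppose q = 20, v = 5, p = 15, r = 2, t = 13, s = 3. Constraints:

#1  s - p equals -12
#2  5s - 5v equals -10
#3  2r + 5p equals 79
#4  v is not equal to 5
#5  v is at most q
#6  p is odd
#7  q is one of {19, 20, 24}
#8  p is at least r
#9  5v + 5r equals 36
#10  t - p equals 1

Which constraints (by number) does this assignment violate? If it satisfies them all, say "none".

#1 s - p = 3 - 15 = -12 — satisfied.
#2 5s - 5v = 5(3) - 5(5) = -10 — satisfied.
#3 2r + 5p = 2(2) + 5(15) = 79 — satisfied.
#4 v = 5, but 5 is required to differ — violated.
#5 v = 5, q = 20; 5 ≤ 20 — satisfied.
#6 p = 15 is odd — satisfied.
#7 q = 20 is in {19, 20, 24} — satisfied.
#8 p = 15, r = 2; 15 ≥ 2 — satisfied.
#9 5v + 5r = 5(5) + 5(2) = 35, not 36 — violated.
#10 t - p = 13 - 15 = -2, not 1 — violated.

Constraints 4, 9, and 10 do not hold.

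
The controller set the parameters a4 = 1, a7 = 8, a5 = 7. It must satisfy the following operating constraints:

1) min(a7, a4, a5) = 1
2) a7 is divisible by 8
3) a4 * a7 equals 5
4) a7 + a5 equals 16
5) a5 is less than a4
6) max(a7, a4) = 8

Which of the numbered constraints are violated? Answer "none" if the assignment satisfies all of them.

1) min(8, 1, 7) = 1  OK
2) 8 / 8 = 1, so 8 divides 8  OK
3) a4 * a7 = 1 * 8 = 8, not 5  FAIL
4) a7 + a5 = 8 + 7 = 15, not 16  FAIL
5) a5 = 7, a4 = 1; 7 ≥ 1 (want <)  FAIL
6) max(8, 1) = 8  OK

Violated: 3, 4, 5.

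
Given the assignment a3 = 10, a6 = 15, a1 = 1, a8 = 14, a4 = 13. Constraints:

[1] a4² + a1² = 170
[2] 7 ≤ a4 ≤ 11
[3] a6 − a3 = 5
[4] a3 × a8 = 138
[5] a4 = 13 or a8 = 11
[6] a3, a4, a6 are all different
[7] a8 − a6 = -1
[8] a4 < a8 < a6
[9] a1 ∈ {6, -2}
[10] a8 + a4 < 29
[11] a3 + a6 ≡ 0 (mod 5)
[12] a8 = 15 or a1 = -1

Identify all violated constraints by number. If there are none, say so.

[1] a4² + a1² = 13² + 1² = 169 + 1 = 170  ✔
[2] a4 = 13 is outside [7, 11]  ✘
[3] a6 − a3 = 15 − 10 = 5  ✔
[4] a3 × a8 = 10 × 14 = 140, not 138  ✘
[5] a4 = 13 = 13 (first disjunct)  ✔
[6] values 10, 13, 15 are pairwise distinct  ✔
[7] a8 − a6 = 14 − 15 = -1  ✔
[8] values 13 < 14 < 15  ✔
[9] a1 = 1 is not in {6, -2}  ✘
[10] a8 + a4 = 14 + 13 = 27; 27 < 29  ✔
[11] a3 + a6 = 25; 25 mod 5 = 0  ✔
[12] a8 = 14 ≠ 15 and a1 = 1 ≠ -1; both disjuncts false  ✘

No — constraints 2, 4, 9, 12 are not satisfied.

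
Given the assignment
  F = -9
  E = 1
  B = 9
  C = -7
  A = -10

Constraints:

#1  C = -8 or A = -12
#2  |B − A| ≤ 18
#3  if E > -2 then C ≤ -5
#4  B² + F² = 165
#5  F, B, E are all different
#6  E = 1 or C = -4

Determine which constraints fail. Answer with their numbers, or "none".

The assignment fails constraints 1, 2, 4.

#1 C = -7 ≠ -8 and A = -10 ≠ -12; both disjuncts false  no
#2 |9 − (-10)| = 19; 19 > 18, exceeds bound 18  no
#3 E = 1 > -2, so we need C ≤ -5; C = -7 ≤ -5  yes
#4 B² + F² = 9² + (-9)² = 81 + 81 = 162, not 165  no
#5 values -9, 9, 1 are pairwise distinct  yes
#6 E = 1 = 1 (first disjunct)  yes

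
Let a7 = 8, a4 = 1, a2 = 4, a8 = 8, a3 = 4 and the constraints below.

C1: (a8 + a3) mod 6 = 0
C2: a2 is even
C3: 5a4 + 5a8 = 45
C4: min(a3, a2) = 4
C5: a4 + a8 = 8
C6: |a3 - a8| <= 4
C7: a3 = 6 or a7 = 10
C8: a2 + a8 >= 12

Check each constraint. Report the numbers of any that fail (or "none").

Constraints 5 and 7 do not hold.

C1: a8 + a3 = 12; 12 mod 6 = 0  true
C2: a2 = 4 is even  true
C3: 5a4 + 5a8 = 5(1) + 5(8) = 45  true
C4: min(4, 4) = 4  true
C5: a4 + a8 = 1 + 8 = 9, not 8  false
C6: |4 - 8| = 4; 4 ≤ 4  true
C7: a3 = 4 ≠ 6 and a7 = 8 ≠ 10; both disjuncts false  false
C8: a2 + a8 = 4 + 8 = 12; 12 ≥ 12  true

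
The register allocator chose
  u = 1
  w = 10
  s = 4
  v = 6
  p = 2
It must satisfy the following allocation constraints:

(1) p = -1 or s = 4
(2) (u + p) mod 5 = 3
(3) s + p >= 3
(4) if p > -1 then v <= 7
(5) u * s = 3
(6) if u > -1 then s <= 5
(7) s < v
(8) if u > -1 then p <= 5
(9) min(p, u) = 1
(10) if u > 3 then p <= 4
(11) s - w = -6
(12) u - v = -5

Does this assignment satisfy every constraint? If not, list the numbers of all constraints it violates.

(1) p = 2 ≠ -1, but s = 4 = 4 (second disjunct) — holds.
(2) u + p = 3; 3 mod 5 = 3 — holds.
(3) s + p = 4 + 2 = 6; 6 ≥ 3 — holds.
(4) p = 2 > -1, so we need v ≤ 7; v = 6 ≤ 7 — holds.
(5) u * s = 1 * 4 = 4, not 3 — does not hold.
(6) u = 1 > -1, so we need s ≤ 5; s = 4 ≤ 5 — holds.
(7) s = 4, v = 6; 4 < 6 — holds.
(8) u = 1 > -1, so we need p ≤ 5; p = 2 ≤ 5 — holds.
(9) min(2, 1) = 1 — holds.
(10) u = 1, not > 3; antecedent false, conditional vacuously true — holds.
(11) s - w = 4 - 10 = -6 — holds.
(12) u - v = 1 - 6 = -5 — holds.

Violated: 5.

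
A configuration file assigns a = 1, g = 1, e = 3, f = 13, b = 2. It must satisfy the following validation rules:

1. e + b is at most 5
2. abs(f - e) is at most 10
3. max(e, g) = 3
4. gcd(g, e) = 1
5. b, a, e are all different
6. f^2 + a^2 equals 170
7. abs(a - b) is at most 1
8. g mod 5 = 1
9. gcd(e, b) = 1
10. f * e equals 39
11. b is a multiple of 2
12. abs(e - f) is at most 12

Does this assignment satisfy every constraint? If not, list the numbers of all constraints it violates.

All constraints are satisfied.

1. e + b = 3 + 2 = 5; 5 ≤ 5 — holds.
2. abs(13 - 3) = 10; 10 ≤ 10 — holds.
3. max(3, 1) = 3 — holds.
4. gcd(1, 3) = 1 — holds.
5. values 2, 1, 3 are pairwise distinct — holds.
6. f^2 + a^2 = 13^2 + 1^2 = 169 + 1 = 170 — holds.
7. abs(1 - 2) = 1; 1 ≤ 1 — holds.
8. 1 mod 5 = 1 — holds.
9. gcd(3, 2) = 1 — holds.
10. f * e = 13 * 3 = 39 — holds.
11. 2 / 2 = 1, so 2 divides 2 — holds.
12. abs(3 - 13) = 10; 10 ≤ 12 — holds.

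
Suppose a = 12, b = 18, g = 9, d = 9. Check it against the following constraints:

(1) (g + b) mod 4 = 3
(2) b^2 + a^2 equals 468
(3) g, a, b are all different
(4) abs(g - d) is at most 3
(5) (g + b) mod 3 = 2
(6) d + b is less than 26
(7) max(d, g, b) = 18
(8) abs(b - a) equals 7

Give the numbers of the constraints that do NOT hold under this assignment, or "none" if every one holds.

(1) g + b = 27; 27 mod 4 = 3 — holds.
(2) b^2 + a^2 = 18^2 + 12^2 = 324 + 144 = 468 — holds.
(3) values 9, 12, 18 are pairwise distinct — holds.
(4) abs(9 - 9) = 0; 0 ≤ 3 — holds.
(5) g + b = 27; 27 mod 3 = 0, not 2 — fails.
(6) d + b = 9 + 18 = 27; 27 ≥ 26, bound 26 not met — fails.
(7) max(9, 9, 18) = 18 — holds.
(8) abs(18 - 12) = 6, not 7 — fails.

Constraints 5, 6, and 8 are violated.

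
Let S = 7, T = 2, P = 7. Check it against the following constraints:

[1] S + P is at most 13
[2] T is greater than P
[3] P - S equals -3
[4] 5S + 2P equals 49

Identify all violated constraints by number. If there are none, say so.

Violated: 1, 2, 3.

[1] S + P = 7 + 7 = 14; 14 > 13, bound 13 not met  false
[2] T = 2, P = 7; 2 ≤ 7 (want >)  false
[3] P - S = 7 - 7 = 0, not -3  false
[4] 5S + 2P = 5(7) + 2(7) = 49  true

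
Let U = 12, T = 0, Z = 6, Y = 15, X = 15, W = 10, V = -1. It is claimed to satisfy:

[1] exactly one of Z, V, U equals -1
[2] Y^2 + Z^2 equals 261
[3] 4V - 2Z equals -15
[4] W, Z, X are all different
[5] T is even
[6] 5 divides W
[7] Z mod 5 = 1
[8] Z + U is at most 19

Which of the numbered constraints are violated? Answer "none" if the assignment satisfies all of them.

[1] Z=6, V=-1, U=12; 1 of them equals -1  holds
[2] Y^2 + Z^2 = 15^2 + 6^2 = 225 + 36 = 261  holds
[3] 4V - 2Z = 4(-1) - 2(6) = -16, not -15  fails
[4] values 10, 6, 15 are pairwise distinct  holds
[5] T = 0 is even  holds
[6] 10 / 5 = 2, so 5 divides 10  holds
[7] 6 mod 5 = 1  holds
[8] Z + U = 6 + 12 = 18; 18 ≤ 19  holds

Constraint 3 does not hold.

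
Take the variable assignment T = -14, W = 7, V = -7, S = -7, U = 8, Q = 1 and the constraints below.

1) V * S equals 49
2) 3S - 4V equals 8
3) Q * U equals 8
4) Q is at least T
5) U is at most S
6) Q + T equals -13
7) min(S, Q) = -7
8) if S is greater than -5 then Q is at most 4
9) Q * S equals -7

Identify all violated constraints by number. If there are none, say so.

The assignment fails constraints 2 and 5.

1) V * S = -7 * (-7) = 49 — OK.
2) 3S - 4V = 3(-7) - 4(-7) = 7, not 8 — violated.
3) Q * U = 1 * 8 = 8 — OK.
4) Q = 1, T = -14; 1 ≥ -14 — OK.
5) U = 8, S = -7; 8 > -7 (want ≤) — violated.
6) Q + T = 1 + (-14) = -13 — OK.
7) min(-7, 1) = -7 — OK.
8) S = -7, not > -5; antecedent false, conditional vacuously true — OK.
9) Q * S = 1 * (-7) = -7 — OK.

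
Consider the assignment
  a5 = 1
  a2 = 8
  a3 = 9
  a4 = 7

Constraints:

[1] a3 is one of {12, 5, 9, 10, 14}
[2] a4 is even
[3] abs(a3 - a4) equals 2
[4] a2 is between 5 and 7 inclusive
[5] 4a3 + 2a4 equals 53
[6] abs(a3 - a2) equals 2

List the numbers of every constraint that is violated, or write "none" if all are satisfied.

The assignment fails constraints 2, 4, 5, 6.

[1] a3 = 9 is in {12, 5, 9, 10, 14} — OK.
[2] a4 = 7 is odd — violated.
[3] abs(9 - 7) = 2 — OK.
[4] a2 = 8 is outside [5, 7] — violated.
[5] 4a3 + 2a4 = 4(9) + 2(7) = 50, not 53 — violated.
[6] abs(9 - 8) = 1, not 2 — violated.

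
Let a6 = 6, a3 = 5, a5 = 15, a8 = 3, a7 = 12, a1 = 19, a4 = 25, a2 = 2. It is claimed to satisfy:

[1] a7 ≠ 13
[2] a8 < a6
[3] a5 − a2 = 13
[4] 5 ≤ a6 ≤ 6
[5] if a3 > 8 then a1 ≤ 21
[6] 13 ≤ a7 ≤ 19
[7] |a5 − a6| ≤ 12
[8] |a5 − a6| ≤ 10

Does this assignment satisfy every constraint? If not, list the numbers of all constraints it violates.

[1] a7 = 12, and 12 ≠ 13 — satisfied.
[2] a8 = 3, a6 = 6; 3 < 6 — satisfied.
[3] a5 − a2 = 15 − 2 = 13 — satisfied.
[4] a6 = 6 lies in [5, 6] — satisfied.
[5] a3 = 5, not > 8; antecedent false, conditional vacuously true — satisfied.
[6] a7 = 12 is outside [13, 19] — violated.
[7] |15 − 6| = 9; 9 ≤ 12 — satisfied.
[8] |15 − 6| = 9; 9 ≤ 10 — satisfied.

The assignment fails constraint 6.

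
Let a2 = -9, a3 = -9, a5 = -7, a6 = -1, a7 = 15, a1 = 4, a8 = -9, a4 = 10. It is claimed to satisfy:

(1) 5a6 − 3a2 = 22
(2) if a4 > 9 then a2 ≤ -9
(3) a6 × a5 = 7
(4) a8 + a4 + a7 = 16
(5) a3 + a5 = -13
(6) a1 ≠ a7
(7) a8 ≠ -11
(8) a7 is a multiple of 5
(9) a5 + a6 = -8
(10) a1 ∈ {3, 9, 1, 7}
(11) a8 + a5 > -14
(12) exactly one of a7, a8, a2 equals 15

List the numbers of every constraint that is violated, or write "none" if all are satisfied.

The assignment fails constraints 5, 10, 11.

(1) 5a6 − 3a2 = 5(-1) − 3(-9) = 22  OK
(2) a4 = 10 > 9, so we need a2 ≤ -9; a2 = -9 ≤ -9  OK
(3) a6 × a5 = -1 × (-7) = 7  OK
(4) a8 + a4 + a7 = -9 + 10 + 15 = 16  OK
(5) a3 + a5 = -9 + (-7) = -16, not -13  FAIL
(6) a1 = 4, a7 = 15; distinct  OK
(7) a8 = -9, and -9 ≠ -11  OK
(8) 15 / 5 = 3, so 5 divides 15  OK
(9) a5 + a6 = -7 + (-1) = -8  OK
(10) a1 = 4 is not in {3, 9, 1, 7}  FAIL
(11) a8 + a5 = -9 + (-7) = -16; -16 ≤ -14, bound -14 not met  FAIL
(12) a7=15, a8=-9, a2=-9; 1 of them equals 15  OK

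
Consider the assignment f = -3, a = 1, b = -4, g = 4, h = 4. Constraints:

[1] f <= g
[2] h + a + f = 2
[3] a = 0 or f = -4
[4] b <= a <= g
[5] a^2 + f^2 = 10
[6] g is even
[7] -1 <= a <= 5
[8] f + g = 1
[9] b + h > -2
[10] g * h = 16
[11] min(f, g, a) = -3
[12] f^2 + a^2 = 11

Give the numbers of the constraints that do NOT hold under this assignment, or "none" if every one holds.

Violated: 3, 12.

[1] f = -3, g = 4; -3 ≤ 4 — satisfied.
[2] h + a + f = 4 + 1 + (-3) = 2 — satisfied.
[3] a = 1 ≠ 0 and f = -3 ≠ -4; both disjuncts false — violated.
[4] values -4 <= 1 <= 4 — satisfied.
[5] a^2 + f^2 = 1^2 + (-3)^2 = 1 + 9 = 10 — satisfied.
[6] g = 4 is even — satisfied.
[7] a = 1 lies in [-1, 5] — satisfied.
[8] f + g = -3 + 4 = 1 — satisfied.
[9] b + h = -4 + 4 = 0; 0 > -2 — satisfied.
[10] g * h = 4 * 4 = 16 — satisfied.
[11] min(-3, 4, 1) = -3 — satisfied.
[12] f^2 + a^2 = (-3)^2 + 1^2 = 9 + 1 = 10, not 11 — violated.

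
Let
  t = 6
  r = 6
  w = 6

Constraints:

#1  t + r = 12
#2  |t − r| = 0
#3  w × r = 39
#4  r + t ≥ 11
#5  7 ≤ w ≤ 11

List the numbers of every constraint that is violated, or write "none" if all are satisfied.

The assignment fails constraints 3 and 5.

#1 t + r = 6 + 6 = 12 — satisfied.
#2 |6 − 6| = 0 — satisfied.
#3 w × r = 6 × 6 = 36, not 39 — violated.
#4 r + t = 6 + 6 = 12; 12 ≥ 11 — satisfied.
#5 w = 6 is outside [7, 11] — violated.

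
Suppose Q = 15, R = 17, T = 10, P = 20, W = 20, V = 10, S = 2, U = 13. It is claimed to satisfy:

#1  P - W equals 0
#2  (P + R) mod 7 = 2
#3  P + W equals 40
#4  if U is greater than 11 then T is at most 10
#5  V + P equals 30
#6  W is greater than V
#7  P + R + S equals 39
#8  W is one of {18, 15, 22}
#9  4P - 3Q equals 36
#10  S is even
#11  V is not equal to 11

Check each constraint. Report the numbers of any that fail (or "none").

#1 P - W = 20 - 20 = 0 — satisfied.
#2 P + R = 37; 37 mod 7 = 2 — satisfied.
#3 P + W = 20 + 20 = 40 — satisfied.
#4 U = 13 > 11, so we need T ≤ 10; T = 10 ≤ 10 — satisfied.
#5 V + P = 10 + 20 = 30 — satisfied.
#6 W = 20, V = 10; 20 > 10 — satisfied.
#7 P + R + S = 20 + 17 + 2 = 39 — satisfied.
#8 W = 20 is not in {18, 15, 22} — violated.
#9 4P - 3Q = 4(20) - 3(15) = 35, not 36 — violated.
#10 S = 2 is even — satisfied.
#11 V = 10, and 10 ≠ 11 — satisfied.

The assignment fails constraints 8 and 9.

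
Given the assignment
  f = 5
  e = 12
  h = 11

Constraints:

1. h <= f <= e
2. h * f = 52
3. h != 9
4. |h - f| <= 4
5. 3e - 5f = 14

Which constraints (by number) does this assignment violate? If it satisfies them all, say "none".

1. values 11, 5, 12; h = 11 is not <= f = 5 — fails.
2. h * f = 11 * 5 = 55, not 52 — fails.
3. h = 11, and 11 ≠ 9 — holds.
4. |11 - 5| = 6; 6 > 4, exceeds bound 4 — fails.
5. 3e - 5f = 3(12) - 5(5) = 11, not 14 — fails.

Constraints 1, 2, 4, 5 do not hold.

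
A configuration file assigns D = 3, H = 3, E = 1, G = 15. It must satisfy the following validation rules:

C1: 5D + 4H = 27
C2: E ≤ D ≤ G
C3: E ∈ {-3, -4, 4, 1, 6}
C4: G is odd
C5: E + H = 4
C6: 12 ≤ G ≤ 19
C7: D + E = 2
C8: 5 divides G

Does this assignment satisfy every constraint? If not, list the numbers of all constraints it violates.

C1: 5D + 4H = 5(3) + 4(3) = 27  yes
C2: values 1 ≤ 3 ≤ 15  yes
C3: E = 1 is in {-3, -4, 4, 1, 6}  yes
C4: G = 15 is odd  yes
C5: E + H = 1 + 3 = 4  yes
C6: G = 15 lies in [12, 19]  yes
C7: D + E = 3 + 1 = 4, not 2  no
C8: 15 / 5 = 3, so 5 divides 15  yes

The assignment fails constraint 7.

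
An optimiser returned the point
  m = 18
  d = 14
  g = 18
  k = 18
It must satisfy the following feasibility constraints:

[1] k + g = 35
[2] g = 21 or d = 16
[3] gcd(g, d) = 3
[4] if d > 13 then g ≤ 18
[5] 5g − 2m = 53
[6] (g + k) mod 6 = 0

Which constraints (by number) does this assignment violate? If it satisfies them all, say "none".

[1] k + g = 18 + 18 = 36, not 35  ✘
[2] g = 18 ≠ 21 and d = 14 ≠ 16; both disjuncts false  ✘
[3] gcd(18, 14) = 2, not 3  ✘
[4] d = 14 > 13, so we need g ≤ 18; g = 18 ≤ 18  ✔
[5] 5g − 2m = 5(18) − 2(18) = 54, not 53  ✘
[6] g + k = 36; 36 mod 6 = 0  ✔

Violated: 1, 2, 3, and 5.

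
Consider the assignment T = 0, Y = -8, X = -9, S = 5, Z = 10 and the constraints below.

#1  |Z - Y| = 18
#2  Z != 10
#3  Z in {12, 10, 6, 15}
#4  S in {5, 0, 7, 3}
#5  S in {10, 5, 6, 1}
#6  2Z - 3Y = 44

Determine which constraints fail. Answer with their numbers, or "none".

No — constraint 2 is not satisfied.

#1 |10 - (-8)| = 18  ✔
#2 Z = 10, but 10 is required to differ  ✘
#3 Z = 10 is in {12, 10, 6, 15}  ✔
#4 S = 5 is in {5, 0, 7, 3}  ✔
#5 S = 5 is in {10, 5, 6, 1}  ✔
#6 2Z - 3Y = 2(10) - 3(-8) = 44  ✔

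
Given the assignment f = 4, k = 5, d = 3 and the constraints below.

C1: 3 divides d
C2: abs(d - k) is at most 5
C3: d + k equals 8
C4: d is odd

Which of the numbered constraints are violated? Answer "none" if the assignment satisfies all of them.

C1: 3 / 3 = 1, so 3 divides 3  OK
C2: abs(3 - 5) = 2; 2 ≤ 5  OK
C3: d + k = 3 + 5 = 8  OK
C4: d = 3 is odd  OK

Yes — all constraints hold.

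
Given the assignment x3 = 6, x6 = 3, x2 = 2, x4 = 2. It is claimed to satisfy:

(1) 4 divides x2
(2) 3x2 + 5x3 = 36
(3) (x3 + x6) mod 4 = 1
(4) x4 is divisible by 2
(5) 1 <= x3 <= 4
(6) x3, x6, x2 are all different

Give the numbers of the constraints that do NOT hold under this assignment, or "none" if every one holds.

(1) 2 = 4*0 + 2, so 4 does not divide 2  no
(2) 3x2 + 5x3 = 3(2) + 5(6) = 36  yes
(3) x3 + x6 = 9; 9 mod 4 = 1  yes
(4) 2 / 2 = 1, so 2 divides 2  yes
(5) x3 = 6 is outside [1, 4]  no
(6) values 6, 3, 2 are pairwise distinct  yes

Violated: 1, 5.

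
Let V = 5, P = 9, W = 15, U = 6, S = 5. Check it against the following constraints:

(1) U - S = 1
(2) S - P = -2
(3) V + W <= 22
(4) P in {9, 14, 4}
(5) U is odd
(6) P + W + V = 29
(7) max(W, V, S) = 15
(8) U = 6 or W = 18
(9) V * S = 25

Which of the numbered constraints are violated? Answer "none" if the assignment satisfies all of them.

(1) U - S = 6 - 5 = 1  ✔
(2) S - P = 5 - 9 = -4, not -2  ✘
(3) V + W = 5 + 15 = 20; 20 ≤ 22  ✔
(4) P = 9 is in {9, 14, 4}  ✔
(5) U = 6 is even  ✘
(6) P + W + V = 9 + 15 + 5 = 29  ✔
(7) max(15, 5, 5) = 15  ✔
(8) U = 6 = 6 (first disjunct)  ✔
(9) V * S = 5 * 5 = 25  ✔

Violated: 2 and 5.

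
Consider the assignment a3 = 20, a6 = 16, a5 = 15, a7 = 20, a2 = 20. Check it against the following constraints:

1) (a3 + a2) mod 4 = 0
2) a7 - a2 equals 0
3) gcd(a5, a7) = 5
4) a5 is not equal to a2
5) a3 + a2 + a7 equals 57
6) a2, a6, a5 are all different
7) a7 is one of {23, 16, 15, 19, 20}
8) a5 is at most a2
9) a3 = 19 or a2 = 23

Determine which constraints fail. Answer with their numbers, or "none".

1) a3 + a2 = 40; 40 mod 4 = 0 — holds.
2) a7 - a2 = 20 - 20 = 0 — holds.
3) gcd(15, 20) = 5 — holds.
4) a5 = 15, a2 = 20; distinct — holds.
5) a3 + a2 + a7 = 20 + 20 + 20 = 60, not 57 — does not hold.
6) values 20, 16, 15 are pairwise distinct — holds.
7) a7 = 20 is in {23, 16, 15, 19, 20} — holds.
8) a5 = 15, a2 = 20; 15 ≤ 20 — holds.
9) a3 = 20 ≠ 19 and a2 = 20 ≠ 23; both disjuncts false — does not hold.

Constraints 5, 9 are violated.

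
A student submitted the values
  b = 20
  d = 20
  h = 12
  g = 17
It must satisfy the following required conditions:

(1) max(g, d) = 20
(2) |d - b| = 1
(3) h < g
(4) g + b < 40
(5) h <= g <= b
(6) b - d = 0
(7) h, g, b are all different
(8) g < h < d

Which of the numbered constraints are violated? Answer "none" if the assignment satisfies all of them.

(1) max(17, 20) = 20 — holds.
(2) |20 - 20| = 0, not 1 — fails.
(3) h = 12, g = 17; 12 < 17 — holds.
(4) g + b = 17 + 20 = 37; 37 < 40 — holds.
(5) values 12 <= 17 <= 20 — holds.
(6) b - d = 20 - 20 = 0 — holds.
(7) values 12, 17, 20 are pairwise distinct — holds.
(8) values 17, 12, 20; g = 17 is not < h = 12 — fails.

The assignment fails constraints 2 and 8.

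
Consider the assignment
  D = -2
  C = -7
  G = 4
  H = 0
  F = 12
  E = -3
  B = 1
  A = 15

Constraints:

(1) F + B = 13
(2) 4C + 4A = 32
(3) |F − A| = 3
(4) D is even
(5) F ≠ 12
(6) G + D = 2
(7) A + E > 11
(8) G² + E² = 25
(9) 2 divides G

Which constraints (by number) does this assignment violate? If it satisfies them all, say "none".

The assignment fails constraint 5.

(1) F + B = 12 + 1 = 13 — holds.
(2) 4C + 4A = 4(-7) + 4(15) = 32 — holds.
(3) |12 − 15| = 3 — holds.
(4) D = -2 is even — holds.
(5) F = 12, but 12 is required to differ — fails.
(6) G + D = 4 + (-2) = 2 — holds.
(7) A + E = 15 + (-3) = 12; 12 > 11 — holds.
(8) G² + E² = 4² + (-3)² = 16 + 9 = 25 — holds.
(9) 4 / 2 = 2, so 2 divides 4 — holds.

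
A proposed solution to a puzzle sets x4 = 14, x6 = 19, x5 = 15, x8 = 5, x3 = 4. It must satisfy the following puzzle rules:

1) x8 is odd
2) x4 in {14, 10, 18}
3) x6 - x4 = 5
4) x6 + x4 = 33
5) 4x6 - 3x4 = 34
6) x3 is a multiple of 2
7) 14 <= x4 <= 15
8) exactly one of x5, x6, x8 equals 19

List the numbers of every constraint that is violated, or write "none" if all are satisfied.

1) x8 = 5 is odd — holds.
2) x4 = 14 is in {14, 10, 18} — holds.
3) x6 - x4 = 19 - 14 = 5 — holds.
4) x6 + x4 = 19 + 14 = 33 — holds.
5) 4x6 - 3x4 = 4(19) - 3(14) = 34 — holds.
6) 4 / 2 = 2, so 2 divides 4 — holds.
7) x4 = 14 lies in [14, 15] — holds.
8) x5=15, x6=19, x8=5; 1 of them equals 19 — holds.

All constraints are satisfied.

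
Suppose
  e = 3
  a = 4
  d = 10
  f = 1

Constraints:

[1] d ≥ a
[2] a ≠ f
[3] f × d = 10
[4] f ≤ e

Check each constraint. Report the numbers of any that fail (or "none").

None — every constraint holds.

[1] d = 10, a = 4; 10 ≥ 4 — holds.
[2] a = 4, f = 1; distinct — holds.
[3] f × d = 1 × 10 = 10 — holds.
[4] f = 1, e = 3; 1 ≤ 3 — holds.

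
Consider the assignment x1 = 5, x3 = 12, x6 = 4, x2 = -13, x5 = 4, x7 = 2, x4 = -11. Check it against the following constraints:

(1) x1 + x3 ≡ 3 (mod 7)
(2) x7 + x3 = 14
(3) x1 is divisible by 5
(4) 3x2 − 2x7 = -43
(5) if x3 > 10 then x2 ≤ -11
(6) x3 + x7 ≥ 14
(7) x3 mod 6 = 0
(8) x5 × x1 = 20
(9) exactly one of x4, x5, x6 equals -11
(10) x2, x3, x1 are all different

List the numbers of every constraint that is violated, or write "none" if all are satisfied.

None — every constraint holds.

(1) x1 + x3 = 17; 17 mod 7 = 3  ✔
(2) x7 + x3 = 2 + 12 = 14  ✔
(3) 5 / 5 = 1, so 5 divides 5  ✔
(4) 3x2 − 2x7 = 3(-13) − 2(2) = -43  ✔
(5) x3 = 12 > 10, so we need x2 ≤ -11; x2 = -13 ≤ -11  ✔
(6) x3 + x7 = 12 + 2 = 14; 14 ≥ 14  ✔
(7) 12 mod 6 = 0  ✔
(8) x5 × x1 = 4 × 5 = 20  ✔
(9) x4=-11, x5=4, x6=4; 1 of them equals -11  ✔
(10) values -13, 12, 5 are pairwise distinct  ✔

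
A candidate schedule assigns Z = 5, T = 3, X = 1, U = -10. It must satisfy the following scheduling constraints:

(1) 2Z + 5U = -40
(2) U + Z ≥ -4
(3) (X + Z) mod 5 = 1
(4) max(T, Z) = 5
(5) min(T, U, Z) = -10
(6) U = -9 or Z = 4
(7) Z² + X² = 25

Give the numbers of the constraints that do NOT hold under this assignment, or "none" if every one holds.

(1) 2Z + 5U = 2(5) + 5(-10) = -40  yes
(2) U + Z = -10 + 5 = -5; -5 < -4, bound -4 not met  no
(3) X + Z = 6; 6 mod 5 = 1  yes
(4) max(3, 5) = 5  yes
(5) min(3, -10, 5) = -10  yes
(6) U = -10 ≠ -9 and Z = 5 ≠ 4; both disjuncts false  no
(7) Z² + X² = 5² + 1² = 25 + 1 = 26, not 25  no

Violated: 2, 6, 7.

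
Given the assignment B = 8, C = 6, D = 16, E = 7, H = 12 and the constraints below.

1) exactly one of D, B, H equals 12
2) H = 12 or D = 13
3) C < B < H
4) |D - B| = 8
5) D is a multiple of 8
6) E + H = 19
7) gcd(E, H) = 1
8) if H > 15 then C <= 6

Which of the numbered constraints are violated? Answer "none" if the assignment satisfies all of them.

1) D=16, B=8, H=12; 1 of them equals 12 — holds.
2) H = 12 = 12 (first disjunct) — holds.
3) values 6 < 8 < 12 — holds.
4) |16 - 8| = 8 — holds.
5) 16 / 8 = 2, so 8 divides 16 — holds.
6) E + H = 7 + 12 = 19 — holds.
7) gcd(7, 12) = 1 — holds.
8) H = 12, not > 15; antecedent false, conditional vacuously true — holds.

None — every constraint holds.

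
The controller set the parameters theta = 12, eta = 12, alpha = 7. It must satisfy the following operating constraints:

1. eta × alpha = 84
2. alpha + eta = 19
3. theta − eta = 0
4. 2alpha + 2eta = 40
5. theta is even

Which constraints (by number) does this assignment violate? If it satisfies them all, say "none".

1. eta × alpha = 12 × 7 = 84  yes
2. alpha + eta = 7 + 12 = 19  yes
3. theta − eta = 12 − 12 = 0  yes
4. 2alpha + 2eta = 2(7) + 2(12) = 38, not 40  no
5. theta = 12 is even  yes

No — constraint 4 is not satisfied.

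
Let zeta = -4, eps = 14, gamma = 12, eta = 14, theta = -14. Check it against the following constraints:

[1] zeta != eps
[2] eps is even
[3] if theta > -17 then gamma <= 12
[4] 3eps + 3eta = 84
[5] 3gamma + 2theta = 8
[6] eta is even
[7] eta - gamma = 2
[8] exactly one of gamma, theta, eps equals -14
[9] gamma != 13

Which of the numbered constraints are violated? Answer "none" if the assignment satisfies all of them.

Yes — all constraints hold.

[1] zeta = -4, eps = 14; distinct — holds.
[2] eps = 14 is even — holds.
[3] theta = -14 > -17, so we need gamma ≤ 12; gamma = 12 ≤ 12 — holds.
[4] 3eps + 3eta = 3(14) + 3(14) = 84 — holds.
[5] 3gamma + 2theta = 3(12) + 2(-14) = 8 — holds.
[6] eta = 14 is even — holds.
[7] eta - gamma = 14 - 12 = 2 — holds.
[8] gamma=12, theta=-14, eps=14; 1 of them equals -14 — holds.
[9] gamma = 12, and 12 ≠ 13 — holds.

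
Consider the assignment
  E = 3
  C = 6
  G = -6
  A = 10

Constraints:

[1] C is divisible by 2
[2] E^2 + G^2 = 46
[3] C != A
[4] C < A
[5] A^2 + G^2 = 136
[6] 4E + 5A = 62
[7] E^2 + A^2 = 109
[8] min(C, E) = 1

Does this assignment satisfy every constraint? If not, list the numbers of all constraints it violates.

Constraints 2, 8 do not hold.

[1] 6 / 2 = 3, so 2 divides 6 — holds.
[2] E^2 + G^2 = 3^2 + (-6)^2 = 9 + 36 = 45, not 46 — fails.
[3] C = 6, A = 10; distinct — holds.
[4] C = 6, A = 10; 6 < 10 — holds.
[5] A^2 + G^2 = 10^2 + (-6)^2 = 100 + 36 = 136 — holds.
[6] 4E + 5A = 4(3) + 5(10) = 62 — holds.
[7] E^2 + A^2 = 3^2 + 10^2 = 9 + 100 = 109 — holds.
[8] min(6, 3) = 3, not 1 — fails.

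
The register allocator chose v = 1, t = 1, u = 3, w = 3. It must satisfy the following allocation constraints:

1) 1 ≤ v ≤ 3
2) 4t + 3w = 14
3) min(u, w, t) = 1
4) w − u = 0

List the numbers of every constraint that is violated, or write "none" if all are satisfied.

1) v = 1 lies in [1, 3]  OK
2) 4t + 3w = 4(1) + 3(3) = 13, not 14  FAIL
3) min(3, 3, 1) = 1  OK
4) w − u = 3 − 3 = 0  OK

The assignment fails constraint 2.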